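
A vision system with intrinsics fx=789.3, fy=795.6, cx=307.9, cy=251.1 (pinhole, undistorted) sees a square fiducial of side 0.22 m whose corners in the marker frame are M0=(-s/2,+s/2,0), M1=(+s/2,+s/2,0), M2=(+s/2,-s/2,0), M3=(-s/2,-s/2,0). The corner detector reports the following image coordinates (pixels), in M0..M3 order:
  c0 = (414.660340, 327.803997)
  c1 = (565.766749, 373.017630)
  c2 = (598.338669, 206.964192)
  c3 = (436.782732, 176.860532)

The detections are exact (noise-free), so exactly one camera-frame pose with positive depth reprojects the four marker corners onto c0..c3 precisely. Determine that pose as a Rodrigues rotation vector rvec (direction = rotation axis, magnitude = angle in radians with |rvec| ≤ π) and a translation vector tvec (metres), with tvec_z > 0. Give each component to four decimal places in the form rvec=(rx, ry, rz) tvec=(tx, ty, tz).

Intrinsics K: fx=789.3, fy=795.6, cx=307.9, cy=251.1
Marker side s = 0.22 m; corners in marker frame (Z=0):
  M0 = (-0.1100, +0.1100, 0)
  M1 = (+0.1100, +0.1100, 0)
  M2 = (+0.1100, -0.1100, 0)
  M3 = (-0.1100, -0.1100, 0)
Detected image corners:
  c0 = (414.660340, 327.803997) px
  c1 = (565.766749, 373.017630) px
  c2 = (598.338669, 206.964192) px
  c3 = (436.782732, 176.860532) px
Planar DLT: solve 8×8 A·h = b for H (H[2,2]=1):
  H  [+465.46601 -12.72293 +499.38475]
  H  [+40.39616 +777.97868 +272.06481]
  H  [-0.48534 +0.21893 +1.00000]
B = K⁻¹H; ‖b₁‖=0.940251, ‖b₂‖=0.940251; λ = 2/(‖b₁‖+‖b₂‖) = 1.063545, sign → tz>0 ⇒ λ=+1.063545
r₁ = λ·B[:,0] = (+0.82855,+0.21691,-0.51618); r₂ = λ·B[:,1] = (-0.10797,+0.96650,+0.23284)
r₃ = r₁×r₂ = (+0.54940,-0.13719,+0.82422); SVD([r₁ r₂ r₃]) → R = UVᵀ:
  R  [+0.82855 -0.10797 +0.54940]
  R  [+0.21691 +0.96650 -0.13719]
  R  [-0.51618 +0.23284 +0.82422]
t = (+0.25802, +0.02803, +1.06355) m
tr R = 2.619277; θ = arccos((tr R − 1)/2) = 0.627260 rad = 35.939°
axis k = ((R−Rᵀ)₃₂, (R−Rᵀ)₁₃, (R−Rᵀ)₂₁) / (2 sinθ) = (+0.315221, +0.907764, +0.276768)
rvec = θ·k = (+0.197726, +0.569404, +0.173606)

rvec=(0.1977, 0.5694, 0.1736) tvec=(0.2580, 0.0280, 1.0635)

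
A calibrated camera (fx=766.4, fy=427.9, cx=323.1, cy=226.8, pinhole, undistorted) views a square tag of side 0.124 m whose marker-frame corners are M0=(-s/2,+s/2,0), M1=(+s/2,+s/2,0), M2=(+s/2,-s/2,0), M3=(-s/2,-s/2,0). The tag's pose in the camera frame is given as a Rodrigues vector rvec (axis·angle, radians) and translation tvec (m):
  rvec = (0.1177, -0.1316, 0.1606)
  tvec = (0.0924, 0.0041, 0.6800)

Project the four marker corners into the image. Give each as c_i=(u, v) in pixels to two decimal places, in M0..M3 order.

c0=(347.28, 261.83) c1=(480.44, 272.51) c2=(506.71, 197.13) c3=(371.60, 184.28)

Intrinsics K: fx=766.4, fy=427.9, cx=323.1, cy=226.8
Marker side s = 0.124 m; corners in marker frame (Z=0):
  M0 = (-0.0620, +0.0620, 0)
  M1 = (+0.0620, +0.0620, 0)
  M2 = (+0.0620, -0.0620, 0)
  M3 = (-0.0620, -0.0620, 0)
rvec = (0.1177, -0.1316, 0.1606), |rvec| = θ = 0.23867 rad = 13.675°
Rodrigues: sinθ=0.23641, 1−cosθ=0.02835; R = I + sinθ·[k]× + (1−cosθ)·[k]×²:
    [+0.97855 -0.16679 -0.12095]
    [+0.15137 +0.98027 -0.12710]
    [+0.13976 +0.10607 +0.98449]
t = (0.0924, 0.0041, 0.6800) m
M0: Pc = R·M0+t = (+0.02139, +0.05549, +0.67791); u = 766.4·(+0.02139)/0.67791 + 323.1 = 347.2813, v = 427.9·(+0.05549)/0.67791 + 226.8 = 261.8266
M1: Pc = R·M1+t = (+0.14273, +0.07426, +0.69524); u = 766.4·(+0.14273)/0.69524 + 323.1 = 480.4375, v = 427.9·(+0.07426)/0.69524 + 226.8 = 272.5059
M2: Pc = R·M2+t = (+0.16341, -0.04729, +0.68209); u = 766.4·(+0.16341)/0.68209 + 323.1 = 506.7095, v = 427.9·(-0.04729)/0.68209 + 226.8 = 197.1321
M3: Pc = R·M3+t = (+0.04207, -0.06606, +0.66476); u = 766.4·(+0.04207)/0.66476 + 323.1 = 371.6036, v = 427.9·(-0.06606)/0.66476 + 226.8 = 184.2765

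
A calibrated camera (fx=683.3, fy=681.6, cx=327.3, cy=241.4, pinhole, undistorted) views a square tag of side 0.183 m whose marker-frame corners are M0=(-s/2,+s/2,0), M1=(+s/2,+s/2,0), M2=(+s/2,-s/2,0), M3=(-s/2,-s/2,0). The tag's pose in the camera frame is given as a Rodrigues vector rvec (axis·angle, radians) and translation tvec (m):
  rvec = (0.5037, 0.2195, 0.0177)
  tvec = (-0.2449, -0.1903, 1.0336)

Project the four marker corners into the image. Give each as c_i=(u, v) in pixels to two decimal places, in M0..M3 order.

Intrinsics K: fx=683.3, fy=681.6, cx=327.3, cy=241.4
Marker side s = 0.183 m; corners in marker frame (Z=0):
  M0 = (-0.0915, +0.0915, 0)
  M1 = (+0.0915, +0.0915, 0)
  M2 = (+0.0915, -0.0915, 0)
  M3 = (-0.0915, -0.0915, 0)
rvec = (0.5037, 0.2195, 0.0177), |rvec| = θ = 0.54973 rad = 31.497°
Rodrigues: sinθ=0.52246, 1−cosθ=0.14734; R = I + sinθ·[k]× + (1−cosθ)·[k]×²:
    [+0.97636 +0.03708 +0.21296]
    [+0.07072 +0.87615 -0.47682]
    [-0.20426 +0.48060 +0.85282]
t = (-0.2449, -0.1903, 1.0336) m
M0: Pc = R·M0+t = (-0.33084, -0.11660, +1.09627); u = 683.3·(-0.33084)/1.09627 + 327.3 = 121.0857, v = 681.6·(-0.11660)/1.09627 + 241.4 = 168.9022
M1: Pc = R·M1+t = (-0.15217, -0.10366, +1.05889); u = 683.3·(-0.15217)/1.05889 + 327.3 = 229.1043, v = 681.6·(-0.10366)/1.05889 + 241.4 = 174.6741
M2: Pc = R·M2+t = (-0.15896, -0.26400, +0.97093); u = 683.3·(-0.15896)/0.97093 + 327.3 = 215.4338, v = 681.6·(-0.26400)/0.97093 + 241.4 = 56.0732
M3: Pc = R·M3+t = (-0.33763, -0.27694, +1.00831); u = 683.3·(-0.33763)/1.00831 + 327.3 = 98.5001, v = 681.6·(-0.27694)/1.00831 + 241.4 = 54.1947

c0=(121.09, 168.90) c1=(229.10, 174.67) c2=(215.43, 56.07) c3=(98.50, 54.19)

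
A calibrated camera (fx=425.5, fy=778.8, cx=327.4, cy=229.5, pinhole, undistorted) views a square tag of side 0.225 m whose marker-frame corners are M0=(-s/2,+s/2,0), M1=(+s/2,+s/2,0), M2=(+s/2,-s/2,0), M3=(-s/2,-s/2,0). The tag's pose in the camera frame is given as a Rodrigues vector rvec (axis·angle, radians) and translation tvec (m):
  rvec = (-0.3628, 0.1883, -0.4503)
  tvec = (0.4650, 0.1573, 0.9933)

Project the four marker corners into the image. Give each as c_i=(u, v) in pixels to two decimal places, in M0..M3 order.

c0=(508.59, 474.87) c1=(602.98, 395.52) c2=(543.47, 238.40) c3=(458.08, 314.54)

Intrinsics K: fx=425.5, fy=778.8, cx=327.4, cy=229.5
Marker side s = 0.225 m; corners in marker frame (Z=0):
  M0 = (-0.1125, +0.1125, 0)
  M1 = (+0.1125, +0.1125, 0)
  M2 = (+0.1125, -0.1125, 0)
  M3 = (-0.1125, -0.1125, 0)
rvec = (-0.3628, 0.1883, -0.4503), |rvec| = θ = 0.60815 rad = 34.845°
Rodrigues: sinθ=0.57135, 1−cosθ=0.17930; R = I + sinθ·[k]× + (1−cosθ)·[k]×²:
    [+0.88451 +0.38993 +0.25610]
    [-0.45617 +0.83789 +0.29974]
    [-0.09771 -0.38195 +0.91900]
t = (0.4650, 0.1573, 0.9933) m
M0: Pc = R·M0+t = (+0.40936, +0.30288, +0.96132); u = 425.5·(+0.40936)/0.96132 + 327.4 = 508.5906, v = 778.8·(+0.30288)/0.96132 + 229.5 = 474.8750
M1: Pc = R·M1+t = (+0.60838, +0.20024, +0.93934); u = 425.5·(+0.60838)/0.93934 + 327.4 = 602.9809, v = 778.8·(+0.20024)/0.93934 + 229.5 = 395.5211
M2: Pc = R·M2+t = (+0.52064, +0.01172, +1.02528); u = 425.5·(+0.52064)/1.02528 + 327.4 = 543.4707, v = 778.8·(+0.01172)/1.02528 + 229.5 = 238.4010
M3: Pc = R·M3+t = (+0.32162, +0.11436, +1.04726); u = 425.5·(+0.32162)/1.04726 + 327.4 = 458.0754, v = 778.8·(+0.11436)/1.04726 + 229.5 = 314.5413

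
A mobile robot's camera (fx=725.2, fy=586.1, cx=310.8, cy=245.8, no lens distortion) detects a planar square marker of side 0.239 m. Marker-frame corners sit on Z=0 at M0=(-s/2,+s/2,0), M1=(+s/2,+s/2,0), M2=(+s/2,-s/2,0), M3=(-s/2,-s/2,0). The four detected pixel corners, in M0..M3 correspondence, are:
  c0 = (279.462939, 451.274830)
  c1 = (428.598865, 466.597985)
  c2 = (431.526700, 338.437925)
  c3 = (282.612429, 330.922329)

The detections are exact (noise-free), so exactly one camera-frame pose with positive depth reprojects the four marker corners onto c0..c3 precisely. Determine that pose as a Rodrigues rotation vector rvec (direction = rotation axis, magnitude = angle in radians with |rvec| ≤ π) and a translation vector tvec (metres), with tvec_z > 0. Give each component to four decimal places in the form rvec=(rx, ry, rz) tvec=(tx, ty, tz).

rvec=(-0.0161, 0.3008, 0.0186) tvec=(0.0662, 0.2911, 1.1319)

Intrinsics K: fx=725.2, fy=586.1, cx=310.8, cy=245.8
Marker side s = 0.239 m; corners in marker frame (Z=0):
  M0 = (-0.1195, +0.1195, 0)
  M1 = (+0.1195, +0.1195, 0)
  M2 = (+0.1195, -0.1195, 0)
  M3 = (-0.1195, -0.1195, 0)
Detected image corners:
  c0 = (279.462939, 451.274830) px
  c1 = (428.598865, 466.597985) px
  c2 = (431.526700, 338.437925) px
  c3 = (282.612429, 330.922329) px
Planar DLT: solve 8×8 A·h = b for H (H[2,2]=1):
  H  [+530.43717 -16.83957 +353.22082]
  H  [-56.14403 +514.80164 +396.54377]
  H  [-0.26184 -0.01156 +1.00000]
B = K⁻¹H; ‖b₁‖=0.883465, ‖b₂‖=0.883465; λ = 2/(‖b₁‖+‖b₂‖) = 1.131907, sign → tz>0 ⇒ λ=+1.131907
r₁ = λ·B[:,0] = (+0.95494,+0.01587,-0.29638); r₂ = λ·B[:,1] = (-0.02067,+0.99970,-0.01309)
r₃ = r₁×r₂ = (+0.29608,+0.01863,+0.95498); SVD([r₁ r₂ r₃]) → R = UVᵀ:
  R  [+0.95494 -0.02067 +0.29608]
  R  [+0.01587 +0.99970 +0.01863]
  R  [-0.29638 -0.01309 +0.95498]
t = (+0.06621, +0.29112, +1.13191) m
tr R = 2.909618; θ = arccos((tr R − 1)/2) = 0.301779 rad = 17.291°
axis k = ((R−Rᵀ)₃₂, (R−Rᵀ)₁₃, (R−Rᵀ)₂₁) / (2 sinθ) = (-0.053349, +0.996682, +0.061476)
rvec = θ·k = (-0.016100, +0.300778, +0.018552)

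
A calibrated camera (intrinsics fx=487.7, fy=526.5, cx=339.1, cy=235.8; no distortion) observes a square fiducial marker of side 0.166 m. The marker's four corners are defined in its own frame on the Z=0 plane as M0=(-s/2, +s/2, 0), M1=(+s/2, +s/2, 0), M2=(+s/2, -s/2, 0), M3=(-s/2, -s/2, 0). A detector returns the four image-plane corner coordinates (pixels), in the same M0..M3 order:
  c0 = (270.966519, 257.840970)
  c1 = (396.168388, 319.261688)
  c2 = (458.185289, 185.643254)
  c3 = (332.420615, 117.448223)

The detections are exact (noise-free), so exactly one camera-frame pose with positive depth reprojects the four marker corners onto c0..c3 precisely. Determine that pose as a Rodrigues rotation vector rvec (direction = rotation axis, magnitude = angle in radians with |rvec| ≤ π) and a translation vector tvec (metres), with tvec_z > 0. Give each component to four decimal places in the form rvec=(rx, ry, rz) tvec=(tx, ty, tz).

rvec=(0.1095, -0.1131, 0.4439) tvec=(0.0308, -0.0156, 0.5743)

Intrinsics K: fx=487.7, fy=526.5, cx=339.1, cy=235.8
Marker side s = 0.166 m; corners in marker frame (Z=0):
  M0 = (-0.0830, +0.0830, 0)
  M1 = (+0.0830, +0.0830, 0)
  M2 = (+0.0830, -0.0830, 0)
  M3 = (-0.0830, -0.0830, 0)
Detected image corners:
  c0 = (270.966519, 257.840970) px
  c1 = (396.168388, 319.261688) px
  c2 = (458.185289, 185.643254) px
  c3 = (332.420615, 117.448223) px
Planar DLT: solve 8×8 A·h = b for H (H[2,2]=1):
  H  [+840.18412 -320.62204 +365.27880]
  H  [+441.05966 +855.92522 +221.47105]
  H  [+0.23126 +0.14080 +1.00000]
B = K⁻¹H; ‖b₁‖=1.741304, ‖b₂‖=1.741304; λ = 2/(‖b₁‖+‖b₂‖) = 0.574282, sign → tz>0 ⇒ λ=+0.574282
r₁ = λ·B[:,0] = (+0.89700,+0.42161,+0.13281); r₂ = λ·B[:,1] = (-0.43376,+0.89739,+0.08086)
r₃ = r₁×r₂ = (-0.08509,-0.13014,+0.98784); SVD([r₁ r₂ r₃]) → R = UVᵀ:
  R  [+0.89700 -0.43376 -0.08509]
  R  [+0.42161 +0.89739 -0.13014]
  R  [+0.13281 +0.08086 +0.98784]
t = (+0.03083, -0.01563, +0.57428) m
tr R = 2.782230; θ = arccos((tr R − 1)/2) = 0.471000 rad = 26.986°
axis k = ((R−Rᵀ)₃₂, (R−Rᵀ)₁₃, (R−Rᵀ)₂₁) / (2 sinθ) = (+0.232486, -0.240100, +0.942498)
rvec = θ·k = (+0.109501, -0.113087, +0.443917)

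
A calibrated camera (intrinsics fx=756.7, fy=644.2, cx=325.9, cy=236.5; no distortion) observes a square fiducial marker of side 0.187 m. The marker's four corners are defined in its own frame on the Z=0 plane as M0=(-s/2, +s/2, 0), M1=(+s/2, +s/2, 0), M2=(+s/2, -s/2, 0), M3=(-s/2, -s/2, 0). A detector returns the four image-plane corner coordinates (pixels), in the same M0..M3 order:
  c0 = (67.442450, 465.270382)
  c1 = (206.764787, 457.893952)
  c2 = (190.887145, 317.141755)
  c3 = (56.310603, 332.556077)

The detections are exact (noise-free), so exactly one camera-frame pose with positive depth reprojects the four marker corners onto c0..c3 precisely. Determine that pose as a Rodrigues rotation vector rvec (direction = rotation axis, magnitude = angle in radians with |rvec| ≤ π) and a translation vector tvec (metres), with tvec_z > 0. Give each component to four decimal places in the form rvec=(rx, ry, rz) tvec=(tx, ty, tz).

rvec=(-0.1181, 0.3081, -0.1416) tvec=(-0.2343, 0.2170, 0.8964)

Intrinsics K: fx=756.7, fy=644.2, cx=325.9, cy=236.5
Marker side s = 0.187 m; corners in marker frame (Z=0):
  M0 = (-0.0935, +0.0935, 0)
  M1 = (+0.0935, +0.0935, 0)
  M2 = (+0.0935, -0.0935, 0)
  M3 = (-0.0935, -0.0935, 0)
Detected image corners:
  c0 = (67.442450, 465.270382) px
  c1 = (206.764787, 457.893952) px
  c2 = (190.887145, 317.141755) px
  c3 = (56.310603, 332.556077) px
Planar DLT: solve 8×8 A·h = b for H (H[2,2]=1):
  H  [+689.52849 +51.87870 +128.16030]
  H  [-189.87215 +670.35240 +392.41143]
  H  [-0.32712 -0.15306 +1.00000]
B = K⁻¹H; ‖b₁‖=1.115550, ‖b₂‖=1.115550; λ = 2/(‖b₁‖+‖b₂‖) = 0.896419, sign → tz>0 ⇒ λ=+0.896419
r₁ = λ·B[:,0] = (+0.94314,-0.15656,-0.29323); r₂ = λ·B[:,1] = (+0.12055,+0.98318,-0.13720)
r₃ = r₁×r₂ = (+0.30978,+0.09405,+0.94615); SVD([r₁ r₂ r₃]) → R = UVᵀ:
  R  [+0.94314 +0.12055 +0.30978]
  R  [-0.15656 +0.98318 +0.09405]
  R  [-0.29323 -0.13720 +0.94615]
t = (-0.23425, +0.21695, +0.89642) m
tr R = 2.872461; θ = arccos((tr R − 1)/2) = 0.359052 rad = 20.572°
axis k = ((R−Rᵀ)₃₂, (R−Rᵀ)₁₃, (R−Rᵀ)₂₁) / (2 sinθ) = (-0.329059, +0.858046, -0.394306)
rvec = θ·k = (-0.118149, +0.308083, -0.141577)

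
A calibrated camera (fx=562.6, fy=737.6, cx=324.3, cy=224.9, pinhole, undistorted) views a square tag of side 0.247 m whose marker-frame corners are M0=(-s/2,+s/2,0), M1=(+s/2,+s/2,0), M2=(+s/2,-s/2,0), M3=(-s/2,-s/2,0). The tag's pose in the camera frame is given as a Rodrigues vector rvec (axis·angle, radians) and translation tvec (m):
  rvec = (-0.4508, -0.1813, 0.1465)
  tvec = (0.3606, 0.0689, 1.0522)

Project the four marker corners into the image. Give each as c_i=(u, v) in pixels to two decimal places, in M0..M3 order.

Intrinsics K: fx=562.6, fy=737.6, cx=324.3, cy=224.9
Marker side s = 0.247 m; corners in marker frame (Z=0):
  M0 = (-0.1235, +0.1235, 0)
  M1 = (+0.1235, +0.1235, 0)
  M2 = (+0.1235, -0.1235, 0)
  M3 = (-0.1235, -0.1235, 0)
rvec = (-0.4508, -0.1813, 0.1465), |rvec| = θ = 0.50750 rad = 29.077°
Rodrigues: sinθ=0.48599, 1−cosθ=0.12604; R = I + sinθ·[k]× + (1−cosθ)·[k]×²:
    [+0.97341 -0.10030 -0.20594]
    [+0.18029 +0.89005 +0.41870]
    [+0.14130 -0.44469 +0.88447]
t = (0.3606, 0.0689, 1.0522) m
M0: Pc = R·M0+t = (+0.22800, +0.15656, +0.97983); u = 562.6·(+0.22800)/0.97983 + 324.3 = 455.2116, v = 737.6·(+0.15656)/0.97983 + 224.9 = 342.7525
M1: Pc = R·M1+t = (+0.46843, +0.20109, +1.01473); u = 562.6·(+0.46843)/1.01473 + 324.3 = 584.0129, v = 737.6·(+0.20109)/1.01473 + 224.9 = 371.0683
M2: Pc = R·M2+t = (+0.49320, -0.01876, +1.12457); u = 562.6·(+0.49320)/1.12457 + 324.3 = 571.0396, v = 737.6·(-0.01876)/1.12457 + 224.9 = 212.5983
M3: Pc = R·M3+t = (+0.25277, -0.06329, +1.08967); u = 562.6·(+0.25277)/1.08967 + 324.3 = 454.8061, v = 737.6·(-0.06329)/1.08967 + 224.9 = 182.0612

c0=(455.21, 342.75) c1=(584.01, 371.07) c2=(571.04, 212.60) c3=(454.81, 182.06)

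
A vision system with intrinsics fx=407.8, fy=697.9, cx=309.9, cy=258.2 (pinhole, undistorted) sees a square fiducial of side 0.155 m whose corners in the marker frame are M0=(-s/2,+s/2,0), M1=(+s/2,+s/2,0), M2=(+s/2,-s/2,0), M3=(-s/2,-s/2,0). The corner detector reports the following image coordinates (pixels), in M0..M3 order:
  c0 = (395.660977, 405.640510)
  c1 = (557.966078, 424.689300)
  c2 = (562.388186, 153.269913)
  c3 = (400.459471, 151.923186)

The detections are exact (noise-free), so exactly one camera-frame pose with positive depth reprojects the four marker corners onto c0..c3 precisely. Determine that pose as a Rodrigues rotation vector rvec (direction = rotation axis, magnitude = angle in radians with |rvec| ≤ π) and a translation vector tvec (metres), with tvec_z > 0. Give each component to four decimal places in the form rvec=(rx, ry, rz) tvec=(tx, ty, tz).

Intrinsics K: fx=407.8, fy=697.9, cx=309.9, cy=258.2
Marker side s = 0.155 m; corners in marker frame (Z=0):
  M0 = (-0.0775, +0.0775, 0)
  M1 = (+0.0775, +0.0775, 0)
  M2 = (+0.0775, -0.0775, 0)
  M3 = (-0.0775, -0.0775, 0)
Detected image corners:
  c0 = (395.660977, 405.640510) px
  c1 = (557.966078, 424.689300) px
  c2 = (562.388186, 153.269913) px
  c3 = (400.459471, 151.923186) px
Planar DLT: solve 8×8 A·h = b for H (H[2,2]=1):
  H  [+838.02361 -42.87325 +476.39779]
  H  [-57.50461 +1684.31412 +283.43132]
  H  [-0.43390 -0.02732 +1.00000]
B = K⁻¹H; ‖b₁‖=2.425132, ‖b₂‖=2.425132; λ = 2/(‖b₁‖+‖b₂‖) = 0.412349, sign → tz>0 ⇒ λ=+0.412349
r₁ = λ·B[:,0] = (+0.98334,+0.03222,-0.17892); r₂ = λ·B[:,1] = (-0.03479,+0.99933,-0.01126)
r₃ = r₁×r₂ = (+0.17844,+0.01730,+0.98380); SVD([r₁ r₂ r₃]) → R = UVᵀ:
  R  [+0.98334 -0.03479 +0.17844]
  R  [+0.03222 +0.99933 +0.01730]
  R  [-0.17892 -0.01126 +0.98380]
t = (+0.16835, +0.01491, +0.41235) m
tr R = 2.966467; θ = arccos((tr R − 1)/2) = 0.183377 rad = 10.507°
axis k = ((R−Rᵀ)₃₂, (R−Rᵀ)₁₃, (R−Rᵀ)₂₁) / (2 sinθ) = (-0.078327, +0.979850, +0.183736)
rvec = θ·k = (-0.014363, +0.179682, +0.033693)

rvec=(-0.0144, 0.1797, 0.0337) tvec=(0.1684, 0.0149, 0.4123)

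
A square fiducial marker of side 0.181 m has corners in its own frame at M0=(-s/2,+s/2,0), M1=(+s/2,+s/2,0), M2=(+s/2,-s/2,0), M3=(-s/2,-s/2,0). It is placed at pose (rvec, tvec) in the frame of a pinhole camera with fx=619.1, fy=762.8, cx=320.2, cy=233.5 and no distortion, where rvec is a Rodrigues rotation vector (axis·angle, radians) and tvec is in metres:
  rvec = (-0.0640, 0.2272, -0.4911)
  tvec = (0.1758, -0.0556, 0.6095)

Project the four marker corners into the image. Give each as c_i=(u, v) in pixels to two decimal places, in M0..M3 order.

c0=(460.48, 316.29) c1=(634.61, 208.75) c2=(538.04, 7.62) c3=(375.10, 123.10)

Intrinsics K: fx=619.1, fy=762.8, cx=320.2, cy=233.5
Marker side s = 0.181 m; corners in marker frame (Z=0):
  M0 = (-0.0905, +0.0905, 0)
  M1 = (+0.0905, +0.0905, 0)
  M2 = (+0.0905, -0.0905, 0)
  M3 = (-0.0905, -0.0905, 0)
rvec = (-0.0640, 0.2272, -0.4911), |rvec| = θ = 0.54488 rad = 31.219°
Rodrigues: sinθ=0.51832, 1−cosθ=0.14481; R = I + sinθ·[k]× + (1−cosθ)·[k]×²:
    [+0.85719 +0.46007 +0.23145]
    [-0.47425 +0.88037 +0.00646]
    [-0.20079 -0.11530 +0.97282]
t = (0.1758, -0.0556, 0.6095) m
M0: Pc = R·M0+t = (+0.13986, +0.06699, +0.61724); u = 619.1·(+0.13986)/0.61724 + 320.2 = 460.4826, v = 762.8·(+0.06699)/0.61724 + 233.5 = 316.2917
M1: Pc = R·M1+t = (+0.29501, -0.01885, +0.58089); u = 619.1·(+0.29501)/0.58089 + 320.2 = 634.6148, v = 762.8·(-0.01885)/0.58089 + 233.5 = 208.7519
M2: Pc = R·M2+t = (+0.21174, -0.17819, +0.60176); u = 619.1·(+0.21174)/0.60176 + 320.2 = 538.0398, v = 762.8·(-0.17819)/0.60176 + 233.5 = 7.6213
M3: Pc = R·M3+t = (+0.05659, -0.09235, +0.63811); u = 619.1·(+0.05659)/0.63811 + 320.2 = 375.1031, v = 762.8·(-0.09235)/0.63811 + 233.5 = 123.0994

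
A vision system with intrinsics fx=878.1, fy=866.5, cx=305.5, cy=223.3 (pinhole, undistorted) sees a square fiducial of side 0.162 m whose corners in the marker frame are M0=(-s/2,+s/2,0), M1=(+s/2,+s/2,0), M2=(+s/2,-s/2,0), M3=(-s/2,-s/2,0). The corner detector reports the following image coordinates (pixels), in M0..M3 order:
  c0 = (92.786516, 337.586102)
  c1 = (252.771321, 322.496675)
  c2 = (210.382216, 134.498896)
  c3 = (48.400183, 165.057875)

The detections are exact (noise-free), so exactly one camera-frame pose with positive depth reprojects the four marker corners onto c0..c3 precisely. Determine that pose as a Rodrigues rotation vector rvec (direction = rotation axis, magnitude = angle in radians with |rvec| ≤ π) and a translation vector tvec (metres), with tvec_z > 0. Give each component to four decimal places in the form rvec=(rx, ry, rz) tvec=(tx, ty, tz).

Intrinsics K: fx=878.1, fy=866.5, cx=305.5, cy=223.3
Marker side s = 0.162 m; corners in marker frame (Z=0):
  M0 = (-0.0810, +0.0810, 0)
  M1 = (+0.0810, +0.0810, 0)
  M2 = (+0.0810, -0.0810, 0)
  M3 = (-0.0810, -0.0810, 0)
Detected image corners:
  c0 = (92.786516, 337.586102) px
  c1 = (252.771321, 322.496675) px
  c2 = (210.382216, 134.498896) px
  c3 = (48.400183, 165.057875) px
Planar DLT: solve 8×8 A·h = b for H (H[2,2]=1):
  H  [+917.64206 +300.12406 +148.17913]
  H  [-260.71439 +1161.67849 +241.92332]
  H  [-0.50287 +0.21212 +1.00000]
B = K⁻¹H; ‖b₁‖=1.330635, ‖b₂‖=1.330635; λ = 2/(‖b₁‖+‖b₂‖) = 0.751521, sign → tz>0 ⇒ λ=+0.751521
r₁ = λ·B[:,0] = (+0.91685,-0.12873,-0.37792); r₂ = λ·B[:,1] = (+0.20140,+0.96645,+0.15941)
r₃ = r₁×r₂ = (+0.34472,-0.22227,+0.91201); SVD([r₁ r₂ r₃]) → R = UVᵀ:
  R  [+0.91685 +0.20140 +0.34472]
  R  [-0.12873 +0.96645 -0.22227]
  R  [-0.37792 +0.15941 +0.91201]
t = (-0.13464, +0.01615, +0.75152) m
tr R = 2.795307; θ = arccos((tr R − 1)/2) = 0.456381 rad = 26.149°
axis k = ((R−Rᵀ)₃₂, (R−Rᵀ)₁₃, (R−Rᵀ)₂₁) / (2 sinθ) = (+0.433033, +0.819876, -0.374548)
rvec = θ·k = (+0.197628, +0.374175, -0.170937)

rvec=(0.1976, 0.3742, -0.1709) tvec=(-0.1346, 0.0162, 0.7515)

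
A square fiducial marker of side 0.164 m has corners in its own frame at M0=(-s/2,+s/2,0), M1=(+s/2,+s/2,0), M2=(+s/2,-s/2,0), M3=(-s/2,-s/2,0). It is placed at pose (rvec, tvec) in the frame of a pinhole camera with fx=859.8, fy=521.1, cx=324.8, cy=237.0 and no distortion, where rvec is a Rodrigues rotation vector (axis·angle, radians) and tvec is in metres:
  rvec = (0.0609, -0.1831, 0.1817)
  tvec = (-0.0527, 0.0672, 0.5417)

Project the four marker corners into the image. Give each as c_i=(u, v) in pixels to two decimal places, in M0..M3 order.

Intrinsics K: fx=859.8, fy=521.1, cx=324.8, cy=237.0
Marker side s = 0.164 m; corners in marker frame (Z=0):
  M0 = (-0.0820, +0.0820, 0)
  M1 = (+0.0820, +0.0820, 0)
  M2 = (+0.0820, -0.0820, 0)
  M3 = (-0.0820, -0.0820, 0)
rvec = (0.0609, -0.1831, 0.1817), |rvec| = θ = 0.26505 rad = 15.186°
Rodrigues: sinθ=0.26195, 1−cosθ=0.03492; R = I + sinθ·[k]× + (1−cosθ)·[k]×²:
    [+0.96692 -0.18512 -0.17546]
    [+0.17404 +0.98175 -0.07673]
    [+0.18646 +0.04365 +0.98149]
t = (-0.0527, 0.0672, 0.5417) m
M0: Pc = R·M0+t = (-0.14717, +0.13343, +0.52999); u = 859.8·(-0.14717)/0.52999 + 324.8 = 86.0501, v = 521.1·(+0.13343)/0.52999 + 237.0 = 368.1940
M1: Pc = R·M1+t = (+0.01141, +0.16197, +0.56057); u = 859.8·(+0.01141)/0.56057 + 324.8 = 342.2971, v = 521.1·(+0.16197)/0.56057 + 237.0 = 387.5696
M2: Pc = R·M2+t = (+0.04177, +0.00097, +0.55341); u = 859.8·(+0.04177)/0.55341 + 324.8 = 389.6921, v = 521.1·(+0.00097)/0.55341 + 237.0 = 237.9114
M3: Pc = R·M3+t = (-0.11681, -0.02757, +0.52283); u = 859.8·(-0.11681)/0.52283 + 324.8 = 132.7086, v = 521.1·(-0.02757)/0.52283 + 237.0 = 209.5171

c0=(86.05, 368.19) c1=(342.30, 387.57) c2=(389.69, 237.91) c3=(132.71, 209.52)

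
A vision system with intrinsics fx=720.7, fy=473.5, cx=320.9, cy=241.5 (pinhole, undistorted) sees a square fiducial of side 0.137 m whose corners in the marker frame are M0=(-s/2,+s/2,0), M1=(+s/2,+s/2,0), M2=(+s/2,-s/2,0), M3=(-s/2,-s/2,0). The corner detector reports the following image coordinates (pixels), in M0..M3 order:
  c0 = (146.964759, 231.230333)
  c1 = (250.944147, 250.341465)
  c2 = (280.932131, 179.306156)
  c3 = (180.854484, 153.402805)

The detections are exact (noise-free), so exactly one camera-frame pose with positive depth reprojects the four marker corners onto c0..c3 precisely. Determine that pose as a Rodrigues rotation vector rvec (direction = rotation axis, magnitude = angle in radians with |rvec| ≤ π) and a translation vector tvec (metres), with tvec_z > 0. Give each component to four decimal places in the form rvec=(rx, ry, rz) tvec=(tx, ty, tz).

rvec=(0.0294, -0.6162, 0.2739) tvec=(-0.1203, -0.0665, 0.8377)

Intrinsics K: fx=720.7, fy=473.5, cx=320.9, cy=241.5
Marker side s = 0.137 m; corners in marker frame (Z=0):
  M0 = (-0.0685, +0.0685, 0)
  M1 = (+0.0685, +0.0685, 0)
  M2 = (+0.0685, -0.0685, 0)
  M3 = (-0.0685, -0.0685, 0)
Detected image corners:
  c0 = (146.964759, 231.230333) px
  c1 = (250.944147, 250.341465) px
  c2 = (280.932131, 179.306156) px
  c3 = (180.854484, 153.402805) px
Planar DLT: solve 8×8 A·h = b for H (H[2,2]=1):
  H  [+892.02301 -246.32769 +217.39028]
  H  [+303.96411 +528.99721 +203.93423]
  H  [+0.68560 -0.06452 +1.00000]
B = K⁻¹H; ‖b₁‖=1.193703, ‖b₂‖=1.193703; λ = 2/(‖b₁‖+‖b₂‖) = 0.837729, sign → tz>0 ⇒ λ=+0.837729
r₁ = λ·B[:,0] = (+0.78114,+0.24485,+0.57435); r₂ = λ·B[:,1] = (-0.26226,+0.96348,-0.05405)
r₃ = r₁×r₂ = (-0.56661,-0.10841,+0.81682); SVD([r₁ r₂ r₃]) → R = UVᵀ:
  R  [+0.78114 -0.26226 -0.56661]
  R  [+0.24485 +0.96348 -0.10841]
  R  [+0.57435 -0.05405 +0.81682]
t = (-0.12032, -0.06646, +0.83773) m
tr R = 2.561443; θ = arccos((tr R − 1)/2) = 0.674977 rad = 38.673°
axis k = ((R−Rᵀ)₃₂, (R−Rᵀ)₁₃, (R−Rᵀ)₂₁) / (2 sinθ) = (+0.043500, -0.912942, +0.405764)
rvec = θ·k = (+0.029361, -0.616214, +0.273881)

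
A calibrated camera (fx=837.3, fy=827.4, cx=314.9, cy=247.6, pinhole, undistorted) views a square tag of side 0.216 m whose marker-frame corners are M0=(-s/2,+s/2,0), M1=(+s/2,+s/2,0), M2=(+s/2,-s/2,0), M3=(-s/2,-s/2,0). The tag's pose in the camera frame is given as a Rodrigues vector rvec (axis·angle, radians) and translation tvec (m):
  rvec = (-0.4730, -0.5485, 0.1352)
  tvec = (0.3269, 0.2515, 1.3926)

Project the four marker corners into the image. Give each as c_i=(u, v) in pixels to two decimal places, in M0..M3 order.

c0=(467.54, 452.81) c1=(566.47, 469.59) c2=(549.41, 348.80) c3=(456.40, 324.43)

Intrinsics K: fx=837.3, fy=827.4, cx=314.9, cy=247.6
Marker side s = 0.216 m; corners in marker frame (Z=0):
  M0 = (-0.1080, +0.1080, 0)
  M1 = (+0.1080, +0.1080, 0)
  M2 = (+0.1080, -0.1080, 0)
  M3 = (-0.1080, -0.1080, 0)
rvec = (-0.4730, -0.5485, 0.1352), |rvec| = θ = 0.73679 rad = 42.215°
Rodrigues: sinθ=0.67191, 1−cosθ=0.25937; R = I + sinθ·[k]× + (1−cosθ)·[k]×²:
    [+0.84752 +0.00066 -0.53076]
    [+0.24725 +0.88437 +0.39592]
    [+0.46965 -0.46678 +0.74936]
t = (0.3269, 0.2515, 1.3926) m
M0: Pc = R·M0+t = (+0.23544, +0.32031, +1.29147); u = 837.3·(+0.23544)/1.29147 + 314.9 = 467.5429, v = 827.4·(+0.32031)/1.29147 + 247.6 = 452.8115
M1: Pc = R·M1+t = (+0.41850, +0.37372, +1.39291); u = 837.3·(+0.41850)/1.39291 + 314.9 = 566.4694, v = 827.4·(+0.37372)/1.39291 + 247.6 = 469.5901
M2: Pc = R·M2+t = (+0.41836, +0.18269, +1.49373); u = 837.3·(+0.41836)/1.49373 + 314.9 = 549.4087, v = 827.4·(+0.18269)/1.49373 + 247.6 = 348.7951
M3: Pc = R·M3+t = (+0.23530, +0.12928, +1.39229); u = 837.3·(+0.23530)/1.39229 + 314.9 = 456.4030, v = 827.4·(+0.12928)/1.39229 + 247.6 = 324.4303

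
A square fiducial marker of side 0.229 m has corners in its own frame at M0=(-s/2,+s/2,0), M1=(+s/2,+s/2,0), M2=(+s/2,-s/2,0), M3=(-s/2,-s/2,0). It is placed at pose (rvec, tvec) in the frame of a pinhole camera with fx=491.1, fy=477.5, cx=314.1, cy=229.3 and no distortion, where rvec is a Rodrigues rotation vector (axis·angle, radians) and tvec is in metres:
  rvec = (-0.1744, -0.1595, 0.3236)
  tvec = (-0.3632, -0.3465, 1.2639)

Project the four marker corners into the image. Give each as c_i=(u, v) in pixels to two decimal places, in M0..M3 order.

c0=(112.03, 121.39) c1=(200.51, 152.52) c2=(230.46, 76.70) c3=(145.78, 44.93)

Intrinsics K: fx=491.1, fy=477.5, cx=314.1, cy=229.3
Marker side s = 0.229 m; corners in marker frame (Z=0):
  M0 = (-0.1145, +0.1145, 0)
  M1 = (+0.1145, +0.1145, 0)
  M2 = (+0.1145, -0.1145, 0)
  M3 = (-0.1145, -0.1145, 0)
rvec = (-0.1744, -0.1595, 0.3236), |rvec| = θ = 0.40072 rad = 22.959°
Rodrigues: sinθ=0.39008, 1−cosθ=0.07922; R = I + sinθ·[k]× + (1−cosθ)·[k]×²:
    [+0.93579 -0.30129 -0.18311]
    [+0.32873 +0.93333 +0.14431]
    [+0.12742 -0.19523 +0.97244]
t = (-0.3632, -0.3465, 1.2639) m
M0: Pc = R·M0+t = (-0.50484, -0.27727, +1.22696); u = 491.1·(-0.50484)/1.22696 + 314.1 = 112.0313, v = 477.5·(-0.27727)/1.22696 + 229.3 = 121.3923
M1: Pc = R·M1+t = (-0.29055, -0.20199, +1.25614); u = 491.1·(-0.29055)/1.25614 + 314.1 = 200.5065, v = 477.5·(-0.20199)/1.25614 + 229.3 = 152.5154
M2: Pc = R·M2+t = (-0.22156, -0.41573, +1.30084); u = 491.1·(-0.22156)/1.30084 + 314.1 = 230.4576, v = 477.5·(-0.41573)/1.30084 + 229.3 = 76.6994
M3: Pc = R·M3+t = (-0.43585, -0.49101, +1.27166); u = 491.1·(-0.43585)/1.27166 + 314.1 = 145.7803, v = 477.5·(-0.49101)/1.27166 + 229.3 = 44.9309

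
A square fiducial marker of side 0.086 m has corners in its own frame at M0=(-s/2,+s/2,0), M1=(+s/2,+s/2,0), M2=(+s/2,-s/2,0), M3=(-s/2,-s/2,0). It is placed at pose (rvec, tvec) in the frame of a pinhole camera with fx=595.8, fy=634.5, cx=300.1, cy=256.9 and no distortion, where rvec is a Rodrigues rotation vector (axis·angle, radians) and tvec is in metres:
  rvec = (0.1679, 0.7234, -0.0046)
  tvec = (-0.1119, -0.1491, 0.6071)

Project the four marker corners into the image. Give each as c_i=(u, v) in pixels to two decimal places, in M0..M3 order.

c0=(168.79, 149.17) c1=(221.74, 143.75) c2=(214.40, 47.11) c3=(161.01, 61.35)

Intrinsics K: fx=595.8, fy=634.5, cx=300.1, cy=256.9
Marker side s = 0.086 m; corners in marker frame (Z=0):
  M0 = (-0.0430, +0.0430, 0)
  M1 = (+0.0430, +0.0430, 0)
  M2 = (+0.0430, -0.0430, 0)
  M3 = (-0.0430, -0.0430, 0)
rvec = (0.1679, 0.7234, -0.0046), |rvec| = θ = 0.74264 rad = 42.550°
Rodrigues: sinθ=0.67624, 1−cosθ=0.26332; R = I + sinθ·[k]× + (1−cosθ)·[k]×²:
    [+0.75014 +0.06218 +0.65835]
    [+0.05380 +0.98653 -0.15448]
    [-0.65908 +0.15130 +0.73669]
t = (-0.1119, -0.1491, 0.6071) m
M0: Pc = R·M0+t = (-0.14148, -0.10899, +0.64195); u = 595.8·(-0.14148)/0.64195 + 300.1 = 168.7880, v = 634.5·(-0.10899)/0.64195 + 256.9 = 149.1717
M1: Pc = R·M1+t = (-0.07697, -0.10437, +0.58527); u = 595.8·(-0.07697)/0.58527 + 300.1 = 221.7443, v = 634.5·(-0.10437)/0.58527 + 256.9 = 143.7546
M2: Pc = R·M2+t = (-0.08232, -0.18921, +0.57225); u = 595.8·(-0.08232)/0.57225 + 300.1 = 214.3954, v = 634.5·(-0.18921)/0.57225 + 256.9 = 47.1117
M3: Pc = R·M3+t = (-0.14683, -0.19383, +0.62893); u = 595.8·(-0.14683)/0.62893 + 300.1 = 161.0058, v = 634.5·(-0.19383)/0.62893 + 256.9 = 61.3506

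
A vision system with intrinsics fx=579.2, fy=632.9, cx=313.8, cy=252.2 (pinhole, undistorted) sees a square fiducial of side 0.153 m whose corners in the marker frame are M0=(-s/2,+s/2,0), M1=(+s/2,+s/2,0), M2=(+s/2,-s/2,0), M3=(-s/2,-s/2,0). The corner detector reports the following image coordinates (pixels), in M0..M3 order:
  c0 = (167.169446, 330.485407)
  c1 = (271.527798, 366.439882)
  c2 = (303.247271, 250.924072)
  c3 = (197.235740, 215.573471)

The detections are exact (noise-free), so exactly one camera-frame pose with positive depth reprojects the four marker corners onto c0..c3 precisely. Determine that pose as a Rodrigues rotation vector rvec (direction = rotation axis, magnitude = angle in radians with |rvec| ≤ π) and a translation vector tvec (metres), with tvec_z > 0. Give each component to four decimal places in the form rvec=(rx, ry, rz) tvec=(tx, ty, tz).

Intrinsics K: fx=579.2, fy=632.9, cx=313.8, cy=252.2
Marker side s = 0.153 m; corners in marker frame (Z=0):
  M0 = (-0.0765, +0.0765, 0)
  M1 = (+0.0765, +0.0765, 0)
  M2 = (+0.0765, -0.0765, 0)
  M3 = (-0.0765, -0.0765, 0)
Detected image corners:
  c0 = (167.169446, 330.485407) px
  c1 = (271.527798, 366.439882) px
  c2 = (303.247271, 250.924072) px
  c3 = (197.235740, 215.573471) px
Planar DLT: solve 8×8 A·h = b for H (H[2,2]=1):
  H  [+673.23309 -181.94497 +234.45111]
  H  [+215.42682 +777.72896 +291.14749]
  H  [-0.06054 +0.08494 +1.00000]
B = K⁻¹H; ‖b₁‖=1.250966, ‖b₂‖=1.250966; λ = 2/(‖b₁‖+‖b₂‖) = 0.799382, sign → tz>0 ⇒ λ=+0.799382
r₁ = λ·B[:,0] = (+0.95538,+0.29138,-0.04840); r₂ = λ·B[:,1] = (-0.28790,+0.95525,+0.06790)
r₃ = r₁×r₂ = (+0.06602,-0.05094,+0.99652); SVD([r₁ r₂ r₃]) → R = UVᵀ:
  R  [+0.95538 -0.28790 +0.06602]
  R  [+0.29138 +0.95525 -0.05094]
  R  [-0.04840 +0.06790 +0.99652]
t = (-0.10951, +0.04919, +0.79938) m
tr R = 2.907150; θ = arccos((tr R − 1)/2) = 0.305904 rad = 17.527°
axis k = ((R−Rᵀ)₃₂, (R−Rᵀ)₁₃, (R−Rᵀ)₂₁) / (2 sinθ) = (+0.197309, +0.189957, +0.961762)
rvec = θ·k = (+0.060358, +0.058108, +0.294206)

rvec=(0.0604, 0.0581, 0.2942) tvec=(-0.1095, 0.0492, 0.7994)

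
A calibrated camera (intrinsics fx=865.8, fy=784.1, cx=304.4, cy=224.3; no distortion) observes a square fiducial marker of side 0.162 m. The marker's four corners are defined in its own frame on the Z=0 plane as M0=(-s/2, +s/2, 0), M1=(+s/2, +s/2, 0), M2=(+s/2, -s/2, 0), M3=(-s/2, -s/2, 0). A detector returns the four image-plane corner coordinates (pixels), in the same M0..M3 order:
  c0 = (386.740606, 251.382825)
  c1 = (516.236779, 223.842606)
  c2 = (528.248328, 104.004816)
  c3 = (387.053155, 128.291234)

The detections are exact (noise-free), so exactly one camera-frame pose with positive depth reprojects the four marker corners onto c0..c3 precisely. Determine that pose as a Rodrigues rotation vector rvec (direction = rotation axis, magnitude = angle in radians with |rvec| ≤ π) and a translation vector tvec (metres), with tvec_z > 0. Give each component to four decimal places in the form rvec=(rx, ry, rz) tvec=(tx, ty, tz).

rvec=(0.5215, -0.3169, -0.1351) tvec=(0.1631, -0.0535, 0.9314)

Intrinsics K: fx=865.8, fy=784.1, cx=304.4, cy=224.3
Marker side s = 0.162 m; corners in marker frame (Z=0):
  M0 = (-0.0810, +0.0810, 0)
  M1 = (+0.0810, +0.0810, 0)
  M2 = (+0.0810, -0.0810, 0)
  M3 = (-0.0810, -0.0810, 0)
Detected image corners:
  c0 = (386.740606, 251.382825) px
  c1 = (516.236779, 223.842606) px
  c2 = (528.248328, 104.004816) px
  c3 = (387.053155, 128.291234) px
Planar DLT: solve 8×8 A·h = b for H (H[2,2]=1):
  H  [+962.02501 +209.51642 +455.97874]
  H  [-110.53568 +846.20070 +179.27242]
  H  [+0.28193 +0.54640 +1.00000]
B = K⁻¹H; ‖b₁‖=1.073677, ‖b₂‖=1.073677; λ = 2/(‖b₁‖+‖b₂‖) = 0.931379, sign → tz>0 ⇒ λ=+0.931379
r₁ = λ·B[:,0] = (+0.94257,-0.20641,+0.26258); r₂ = λ·B[:,1] = (+0.04646,+0.85957,+0.50891)
r₃ = r₁×r₂ = (-0.33075,-0.46748,+0.81979); SVD([r₁ r₂ r₃]) → R = UVᵀ:
  R  [+0.94257 +0.04646 -0.33075]
  R  [-0.20641 +0.85957 -0.46748]
  R  [+0.26258 +0.50891 +0.81979]
t = (+0.16306, -0.05349, +0.93138) m
tr R = 2.621934; θ = arccos((tr R − 1)/2) = 0.624994 rad = 35.810°
axis k = ((R−Rᵀ)₃₂, (R−Rᵀ)₁₃, (R−Rᵀ)₂₁) / (2 sinθ) = (+0.834392, -0.507043, -0.216098)
rvec = θ·k = (+0.521489, -0.316898, -0.135060)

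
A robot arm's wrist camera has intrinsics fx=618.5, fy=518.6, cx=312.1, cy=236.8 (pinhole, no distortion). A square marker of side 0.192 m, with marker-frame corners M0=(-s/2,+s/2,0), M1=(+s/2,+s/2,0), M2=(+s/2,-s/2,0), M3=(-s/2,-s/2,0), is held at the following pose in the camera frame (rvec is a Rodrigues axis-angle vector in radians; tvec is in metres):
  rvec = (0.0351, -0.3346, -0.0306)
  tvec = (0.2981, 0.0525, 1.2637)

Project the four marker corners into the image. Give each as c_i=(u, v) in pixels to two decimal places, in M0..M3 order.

Intrinsics K: fx=618.5, fy=518.6, cx=312.1, cy=236.8
Marker side s = 0.192 m; corners in marker frame (Z=0):
  M0 = (-0.0960, +0.0960, 0)
  M1 = (+0.0960, +0.0960, 0)
  M2 = (+0.0960, -0.0960, 0)
  M3 = (-0.0960, -0.0960, 0)
rvec = (0.0351, -0.3346, -0.0306), |rvec| = θ = 0.33782 rad = 19.356°
Rodrigues: sinθ=0.33144, 1−cosθ=0.05652; R = I + sinθ·[k]× + (1−cosθ)·[k]×²:
    [+0.94409 +0.02420 -0.32880]
    [-0.03584 +0.99893 -0.02937]
    [+0.32774 +0.03951 +0.94394]
t = (0.2981, 0.0525, 1.2637) m
M0: Pc = R·M0+t = (+0.20979, +0.15184, +1.23603); u = 618.5·(+0.20979)/1.23603 + 312.1 = 417.0779, v = 518.6·(+0.15184)/1.23603 + 236.8 = 300.5063
M1: Pc = R·M1+t = (+0.39106, +0.14496, +1.29896); u = 618.5·(+0.39106)/1.29896 + 312.1 = 498.3020, v = 518.6·(+0.14496)/1.29896 + 236.8 = 294.6730
M2: Pc = R·M2+t = (+0.38641, -0.04684, +1.29137); u = 618.5·(+0.38641)/1.29137 + 312.1 = 497.1699, v = 518.6·(-0.04684)/1.29137 + 236.8 = 217.9906
M3: Pc = R·M3+t = (+0.20514, -0.03996, +1.22844); u = 618.5·(+0.20514)/1.22844 + 312.1 = 415.3863, v = 518.6·(-0.03996)/1.22844 + 236.8 = 219.9320

c0=(417.08, 300.51) c1=(498.30, 294.67) c2=(497.17, 217.99) c3=(415.39, 219.93)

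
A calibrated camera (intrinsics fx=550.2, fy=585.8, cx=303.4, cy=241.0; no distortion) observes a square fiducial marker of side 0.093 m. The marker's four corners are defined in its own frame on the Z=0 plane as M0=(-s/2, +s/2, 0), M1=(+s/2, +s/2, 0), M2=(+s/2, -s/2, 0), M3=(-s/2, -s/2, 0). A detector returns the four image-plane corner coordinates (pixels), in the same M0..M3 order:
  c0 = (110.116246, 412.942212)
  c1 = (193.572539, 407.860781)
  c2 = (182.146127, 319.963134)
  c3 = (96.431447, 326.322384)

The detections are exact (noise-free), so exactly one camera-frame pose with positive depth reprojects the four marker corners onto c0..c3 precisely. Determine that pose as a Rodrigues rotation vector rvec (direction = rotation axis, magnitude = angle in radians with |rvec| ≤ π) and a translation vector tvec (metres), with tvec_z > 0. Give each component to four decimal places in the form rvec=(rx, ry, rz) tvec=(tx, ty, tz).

Intrinsics K: fx=550.2, fy=585.8, cx=303.4, cy=241.0
Marker side s = 0.093 m; corners in marker frame (Z=0):
  M0 = (-0.0465, +0.0465, 0)
  M1 = (+0.0465, +0.0465, 0)
  M2 = (+0.0465, -0.0465, 0)
  M3 = (-0.0465, -0.0465, 0)
Detected image corners:
  c0 = (110.116246, 412.942212) px
  c1 = (193.572539, 407.860781) px
  c2 = (182.146127, 319.963134) px
  c3 = (96.431447, 326.322384) px
Planar DLT: solve 8×8 A·h = b for H (H[2,2]=1):
  H  [+889.36060 +179.84172 +145.38632]
  H  [-111.77081 +1050.99439 +367.41418]
  H  [-0.13731 +0.30747 +1.00000]
B = K⁻¹H; ‖b₁‖=1.703013, ‖b₂‖=1.703013; λ = 2/(‖b₁‖+‖b₂‖) = 0.587195, sign → tz>0 ⇒ λ=+0.587195
r₁ = λ·B[:,0] = (+0.99362,-0.07887,-0.08063); r₂ = λ·B[:,1] = (+0.09237,+0.97922,+0.18055)
r₃ = r₁×r₂ = (+0.06471,-0.18684,+0.98026); SVD([r₁ r₂ r₃]) → R = UVᵀ:
  R  [+0.99362 +0.09237 +0.06471]
  R  [-0.07887 +0.97922 -0.18684]
  R  [-0.08063 +0.18055 +0.98026]
t = (-0.16864, +0.12672, +0.58719) m
tr R = 2.953095; θ = arccos((tr R − 1)/2) = 0.217001 rad = 12.433°
axis k = ((R−Rᵀ)₃₂, (R−Rᵀ)₁₃, (R−Rᵀ)₂₁) / (2 sinθ) = (+0.853191, +0.337516, -0.397678)
rvec = θ·k = (+0.185144, +0.073241, -0.086297)

rvec=(0.1851, 0.0732, -0.0863) tvec=(-0.1686, 0.1267, 0.5872)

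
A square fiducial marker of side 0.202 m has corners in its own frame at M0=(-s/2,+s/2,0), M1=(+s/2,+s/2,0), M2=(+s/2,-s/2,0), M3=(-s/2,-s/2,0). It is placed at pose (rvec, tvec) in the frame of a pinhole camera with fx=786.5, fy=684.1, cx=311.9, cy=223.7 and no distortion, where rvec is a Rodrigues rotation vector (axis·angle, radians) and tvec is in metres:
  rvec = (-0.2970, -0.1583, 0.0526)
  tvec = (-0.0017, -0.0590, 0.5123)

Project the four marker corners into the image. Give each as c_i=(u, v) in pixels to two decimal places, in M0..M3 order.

c0=(136.68, 267.43) c1=(462.21, 285.61) c2=(454.18, 42.08) c3=(165.04, 12.19)

Intrinsics K: fx=786.5, fy=684.1, cx=311.9, cy=223.7
Marker side s = 0.202 m; corners in marker frame (Z=0):
  M0 = (-0.1010, +0.1010, 0)
  M1 = (+0.1010, +0.1010, 0)
  M2 = (+0.1010, -0.1010, 0)
  M3 = (-0.1010, -0.1010, 0)
rvec = (-0.2970, -0.1583, 0.0526), |rvec| = θ = 0.34064 rad = 19.517°
Rodrigues: sinθ=0.33409, 1−cosθ=0.05746; R = I + sinθ·[k]× + (1−cosθ)·[k]×²:
    [+0.98622 -0.02831 -0.16299]
    [+0.07487 +0.95495 +0.28717]
    [+0.14752 -0.29541 +0.94391]
t = (-0.0017, -0.0590, 0.5123) m
M0: Pc = R·M0+t = (-0.10417, +0.02989, +0.46756); u = 786.5·(-0.10417)/0.46756 + 311.9 = 136.6776, v = 684.1·(+0.02989)/0.46756 + 223.7 = 267.4298
M1: Pc = R·M1+t = (+0.09505, +0.04501, +0.49736); u = 786.5·(+0.09505)/0.49736 + 311.9 = 462.2053, v = 684.1·(+0.04501)/0.49736 + 223.7 = 285.6117
M2: Pc = R·M2+t = (+0.10077, -0.14789, +0.55704); u = 786.5·(+0.10077)/0.55704 + 311.9 = 454.1772, v = 684.1·(-0.14789)/0.55704 + 223.7 = 42.0776
M3: Pc = R·M3+t = (-0.09845, -0.16301, +0.52724); u = 786.5·(-0.09845)/0.52724 + 311.9 = 165.0394, v = 684.1·(-0.16301)/0.52724 + 223.7 = 12.1891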